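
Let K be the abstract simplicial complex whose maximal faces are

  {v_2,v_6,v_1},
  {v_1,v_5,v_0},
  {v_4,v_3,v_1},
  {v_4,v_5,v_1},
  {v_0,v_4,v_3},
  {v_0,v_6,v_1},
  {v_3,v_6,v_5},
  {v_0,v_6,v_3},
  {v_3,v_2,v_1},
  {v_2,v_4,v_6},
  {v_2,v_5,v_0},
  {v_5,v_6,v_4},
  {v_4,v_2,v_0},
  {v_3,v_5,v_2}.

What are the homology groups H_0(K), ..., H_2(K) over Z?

H_0 = Z,  H_1 = Z^2,  H_2 = Z.

Order the vertices as v_0 < v_1 < v_2 < v_3 < v_4 < v_5 < v_6. Listing each simplex with vertices in this order, K has dimension 2 with simplices:

  0-simplices (7): [v_0], [v_1], [v_2], [v_3], [v_4], [v_5], [v_6]
  1-simplices (21): (21 of them)
  2-simplices (14): (14 of them)

Hence C_0 ≅ Z^7, C_1 ≅ Z^21, C_2 ≅ Z^14.

The boundary map ∂_1: C_1 → C_0 is given by ∂[p,q] = [q] − [p]. For instance
  ∂[v_4,v_5] = [v_5] − [v_4].
The resulting 7×21 matrix has rank 6, and its Smith normal form has invariant factors (1,1,1,1,1,1).

The boundary map ∂_2: C_2 → C_1 sends each 2-simplex [p,q,r] to [q,r] − [p,r] + [p,q]. For instance
  ∂[v_1,v_2,v_6] = [v_2,v_6] − [v_1,v_6] + [v_1,v_2],
  ∂[v_0,v_3,v_4] = [v_3,v_4] − [v_0,v_4] + [v_0,v_3].
The 21×14 boundary matrix has rank 13 and Smith normal form diag(1,1,1,1,1,1,1,1,1,1,1,1,1).

Computing H_k = (kernel of ∂_k) / (image of ∂_{k+1}):

  H_0: rank C_0 − rank ∂_1 = 7 − 6 = 1, and the invariant factors of ∂_1 are all 1, so H_0 ≅ Z.
  H_1: rank ker ∂_1 − rank ∂_2 = (21 − 6) − 13 = 2, and the invariant factors of ∂_2 are all 1, so H_1 ≅ Z^2.
  H_2: rank ker ∂_2 − rank ∂_3 = (14 − 13) − 0 = 1, and there is no ∂_3, so H_2 ≅ Z.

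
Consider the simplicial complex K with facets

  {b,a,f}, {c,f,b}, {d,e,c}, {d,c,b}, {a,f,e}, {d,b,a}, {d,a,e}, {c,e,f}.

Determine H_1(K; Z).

K has 6 vertices, 12 edges, 8 triangles.
rank ∂_1 = 5, rank ∂_2 = 7 ⇒ b_1 = 12 − 5 − 7 = 0; all invariant factors of ∂_2 are 1 so no torsion. So H_1 = 0.

H_1 ≅ 0.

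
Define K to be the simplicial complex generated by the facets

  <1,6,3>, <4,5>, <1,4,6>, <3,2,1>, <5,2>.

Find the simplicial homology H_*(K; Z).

H_0 ≅ Z,  H_1 ≅ Z,  H_2 = 0.

Take the total order 1 < 2 < 3 < 4 < 5 < 6 on the vertex set. Then K (dimension 2) consists of the simplices:

  0-simplices (6): [1], [2], [3], [4], [5], [6]
  1-simplices (9): [1,2], [1,3], [1,4], [1,6], [2,3], [2,5], [3,6], [4,5], [4,6]
  2-simplices (3): [1,2,3], [1,3,6], [1,4,6]

so the chain groups are C_0 ≅ Z^6, C_1 ≅ Z^9, C_2 ≅ Z^3.

∂_1: C_1 → C_0 sends each edge [p,q] (with p < q) to q − p.
This gives a 6×9 integer matrix of rank 5; reducing to Smith normal form yields diagonal entries (1,1,1,1,1).

∂_2: C_2 → C_1 maps a triangle to the signed sum of its edges. For instance
  ∂[1,4,6] = [4,6] − [1,6] + [1,4],
  ∂[1,2,3] = [2,3] − [1,3] + [1,2].
As a 9×3 matrix over Z this has rank 3, with invariant factors (1,1,1).

Now H_k = ker ∂_k / im ∂_{k+1}, so:

  H_0: rank C_0 − rank ∂_1 = 6 − 5 = 1, and the invariant factors of ∂_1 are all 1, so H_0 = Z.
  H_1: rank ker ∂_1 − rank ∂_2 = (9 − 5) − 3 = 1, and the invariant factors of ∂_2 are all 1, so H_1 = Z.
  H_2: rank ker ∂_2 − rank ∂_3 = (3 − 3) − 0 = 0, and there is no ∂_3, so H_2 = 0.

As a check, the Euler characteristic is 6 − 9 + 3 = 0, which agrees with 1 − 1 + 0 = 0.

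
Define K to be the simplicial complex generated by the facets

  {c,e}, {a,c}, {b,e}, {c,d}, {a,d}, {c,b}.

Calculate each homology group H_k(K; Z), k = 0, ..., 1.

H_0 = Z,  H_1 = Z^2.

K has 5 vertices, 6 edges.
rank ∂_0 = 0, rank ∂_1 = 4 ⇒ b_0 = 5 − 0 − 4 = 1; all invariant factors of ∂_1 are 1 so no torsion. So H_0 = Z.
rank ∂_1 = 4, rank ∂_2 = 0 ⇒ b_1 = 6 − 4 − 0 = 2. So H_1 = Z^2.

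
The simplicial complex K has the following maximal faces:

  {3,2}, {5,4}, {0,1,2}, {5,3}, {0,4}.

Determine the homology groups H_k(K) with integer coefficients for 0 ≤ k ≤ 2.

H_0 = Z,  H_1 = Z,  H_2 = 0.

Take the total order 0 < 1 < 2 < 3 < 4 < 5 on the vertex set. Then K (dimension 2) consists of the simplices:

  0-simplices (6): [0], [1], [2], [3], [4], [5]
  1-simplices (7): [0,1], [0,2], [0,4], [1,2], [2,3], [3,5], [4,5]
  2-simplices (1): [0,1,2]

giving chain groups C_0 ≅ Z^6, C_1 ≅ Z^7, C_2 ≅ Z^1.

The boundary map ∂_1: C_1 → C_0 sends each edge [p,q] (with p < q) to q − p.
As a 6×7 matrix over Z this has rank 5, with invariant factors (1,1,1,1,1).

The boundary map ∂_2: C_2 → C_1 maps a triangle to the signed sum of its edges. For instance
  ∂[0,1,2] = [1,2] − [0,2] + [0,1].
This gives a 7×1 integer matrix of rank 1; reducing to Smith normal form yields diagonal entries (1).

Now H_k = ker ∂_k / im ∂_{k+1}, so:

  H_0: rank C_0 − rank ∂_1 = 6 − 5 = 1, and the invariant factors of ∂_1 are all 1, so H_0 ≅ Z.
  H_1: rank ker ∂_1 − rank ∂_2 = (7 − 5) − 1 = 1, and the invariant factors of ∂_2 are all 1, so H_1 ≅ Z.
  H_2: rank ker ∂_2 − rank ∂_3 = (1 − 1) − 0 = 0, and there is no ∂_3, so H_2 ≅ 0.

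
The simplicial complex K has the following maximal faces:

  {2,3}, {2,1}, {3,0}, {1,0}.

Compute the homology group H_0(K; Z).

H_0 = Z.

Fix the vertex order 0 < 1 < 2 < 3 and write every simplex with vertices in increasing order. Then dim K = 1 and the simplices of K are:

  0-simplices (4): [0], [1], [2], [3]
  1-simplices (4): [0,1], [0,3], [1,2], [2,3]

so the chain groups are C_0 ≅ Z^4, C_1 ≅ Z^4.

The boundary map ∂_1: C_1 → C_0 is given by ∂[p,q] = [q] − [p]. For instance
  ∂[0,1] = [1] − [0].
The resulting 4×4 matrix has rank 3, and its Smith normal form has invariant factors (1,1,1).

Computing H_k = (kernel of ∂_k) / (image of ∂_{k+1}):

  H_0: rank C_0 − rank ∂_1 = 4 − 3 = 1, and the invariant factors of ∂_1 are all 1, so H_0 ≅ Z.

(K is a triangulation of the circle S^1.)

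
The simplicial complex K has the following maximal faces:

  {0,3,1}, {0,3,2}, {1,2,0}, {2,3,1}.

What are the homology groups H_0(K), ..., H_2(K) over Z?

Order the vertices as 0 < 1 < 2 < 3. Listing each simplex with vertices in this order, K has dimension 2 with simplices:

  0-simplices (4): [0], [1], [2], [3]
  1-simplices (6): [0,1], [0,2], [0,3], [1,2], [1,3], [2,3]
  2-simplices (4): [0,1,2], [0,1,3], [0,2,3], [1,2,3]

so the chain groups are C_0 ≅ Z^4, C_1 ≅ Z^6, C_2 ≅ Z^4.

The boundary map ∂_1: C_1 → C_0 is given by ∂[p,q] = [q] − [p].
The resulting 4×6 matrix has rank 3, and its Smith normal form has invariant factors (1,1,1).

Boundary ∂_2: C_2 → C_1 sends each 2-simplex [p,q,r] to [q,r] − [p,r] + [p,q]. For instance
  ∂[0,1,2] = [1,2] − [0,2] + [0,1],
  ∂[0,2,3] = [2,3] − [0,3] + [0,2].
The resulting 6×4 matrix has rank 3, and its Smith normal form has invariant factors (1,1,1).

Now H_k = ker ∂_k / im ∂_{k+1}, so:

  H_0: rank C_0 − rank ∂_1 = 4 − 3 = 1, and the invariant factors of ∂_1 are all 1, so H_0 ≅ Z.
  H_1: rank ker ∂_1 − rank ∂_2 = (6 − 3) − 3 = 0, and the invariant factors of ∂_2 are all 1, so H_1 ≅ 0.
  H_2: rank ker ∂_2 − rank ∂_3 = (4 − 3) − 0 = 1, and there is no ∂_3, so H_2 ≅ Z.

H_0 ≅ Z,  H_1 = 0,  H_2 ≅ Z.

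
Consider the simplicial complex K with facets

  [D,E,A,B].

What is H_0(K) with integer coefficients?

H_0 = Z.

We work with the vertex ordering A < B < D < E. The simplices of K, each written with vertices in increasing order, are:

  0-simplices (4): A, B, D, E
  1-simplices (6): AB, AD, AE, BD, BE, DE
  2-simplices (4): ABD, ABE, ADE, BDE
  3-simplices (1): ABDE

Hence C_0 ≅ Z^4, C_1 ≅ Z^6, C_2 ≅ Z^4, C_3 ≅ Z^1.

Boundary ∂_1: C_1 → C_0 sends each edge [p,q] (with p < q) to q − p. For instance
  ∂DE = E − D.
The resulting 4×6 matrix has rank 3, and its Smith normal form has invariant factors (1,1,1).

∂_2: C_2 → C_1 acts by ∂[p,q,r] = [q,r] − [p,r] + [p,q]. For instance
  ∂ADE = DE − AE + AD,
  ∂ABD = BD − AD + AB.
The resulting 6×4 matrix has rank 3, and its Smith normal form has invariant factors (1,1,1).

The boundary map ∂_3: C_3 → C_2 sends each 3-simplex σ to the alternating sum Σ_i (−1)^i (σ with its i-th vertex removed). For instance
  ∂ABDE = BDE − ADE + ABE − ABD.
As a 4×1 matrix over Z this has rank 1, with invariant factors (1).

Reading off H_k = ker ∂_k / im ∂_{k+1}:

  H_0: rank C_0 − rank ∂_1 = 4 − 3 = 1, and the invariant factors of ∂_1 are all 1, so H_0 = Z.

(K is a triangulation of the 3-simplex.)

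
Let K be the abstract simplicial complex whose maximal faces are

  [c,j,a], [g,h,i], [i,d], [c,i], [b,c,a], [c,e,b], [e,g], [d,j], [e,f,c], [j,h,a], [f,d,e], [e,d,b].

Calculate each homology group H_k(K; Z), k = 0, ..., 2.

Take the total order a < b < c < d < e < f < g < h < i < j on the vertex set. Then K (dimension 2) consists of the simplices:

  0-simplices (10): a, b, c, d, e, f, g, h, i, j
  1-simplices (21): ab, ac, ah, aj, bc, bd, be, ce, cf, ci, cj, de, df, di, dj, ef, eg, gh, gi, hi, hj
  2-simplices (8): abc, acj, ahj, bce, bde, cef, def, ghi

giving chain groups C_0 ≅ Z^10, C_1 ≅ Z^21, C_2 ≅ Z^8.

∂_1: C_1 → C_0 maps an edge to its endpoints' difference, ∂[p,q] = q − p. For instance
  ∂hi = i − h.
As a 10×21 matrix over Z this has rank 9, with invariant factors (1,1,1,1,1,1,1,1,1).

Boundary ∂_2: C_2 → C_1 sends each 2-simplex [p,q,r] to [q,r] − [p,r] + [p,q]. For instance
  ∂bce = ce − be + bc,
  ∂acj = cj − aj + ac.
This gives a 21×8 integer matrix of rank 8; reducing to Smith normal form yields diagonal entries (1,1,1,1,1,1,1,1).

Reading off H_k = ker ∂_k / im ∂_{k+1}:

  H_0: rank C_0 − rank ∂_1 = 10 − 9 = 1, and the invariant factors of ∂_1 are all 1, so H_0 = Z.
  H_1: rank ker ∂_1 − rank ∂_2 = (21 − 9) − 8 = 4, and the invariant factors of ∂_2 are all 1, so H_1 = Z^4.
  H_2: rank ker ∂_2 − rank ∂_3 = (8 − 8) − 0 = 0, and there is no ∂_3, so H_2 = 0.

H_0 ≅ Z,  H_1 ≅ Z^4,  H_2 = 0.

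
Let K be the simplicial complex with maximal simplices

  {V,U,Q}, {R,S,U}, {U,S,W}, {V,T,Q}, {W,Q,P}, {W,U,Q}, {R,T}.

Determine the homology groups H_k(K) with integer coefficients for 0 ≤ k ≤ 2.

H_0 = Z,  H_1 = Z,  H_2 = 0.

Order the vertices as P < Q < R < S < T < U < V < W. Listing each simplex with vertices in this order, K has dimension 2 with simplices:

  0-simplices (8): P, Q, R, S, T, U, V, W
  1-simplices (14): PQ, PW, QT, QU, QV, QW, RS, RT, RU, SU, SW, TV, UV, UW
  2-simplices (6): PQW, QTV, QUV, QUW, RSU, SUW

Hence C_0 ≅ Z^8, C_1 ≅ Z^14, C_2 ≅ Z^6.

The boundary map ∂_1: C_1 → C_0 sends each edge [p,q] (with p < q) to q − p. For instance
  ∂SW = W − S.
As a 8×14 matrix over Z this has rank 7, with invariant factors (1,1,1,1,1,1,1).

∂_2: C_2 → C_1 acts by ∂[p,q,r] = [q,r] − [p,r] + [p,q]. For instance
  ∂QUW = UW − QW + QU,
  ∂RSU = SU − RU + RS.
As a 14×6 matrix over Z this has rank 6, with invariant factors (1,1,1,1,1,1).

From H_k ≅ ker(∂_k) / im(∂_{k+1}) we obtain:

  H_0: rank C_0 − rank ∂_1 = 8 − 7 = 1, and the invariant factors of ∂_1 are all 1, so H_0 = Z.
  H_1: rank ker ∂_1 − rank ∂_2 = (14 − 7) − 6 = 1, and the invariant factors of ∂_2 are all 1, so H_1 = Z.
  H_2: rank ker ∂_2 − rank ∂_3 = (6 − 6) − 0 = 0, and there is no ∂_3, so H_2 = 0.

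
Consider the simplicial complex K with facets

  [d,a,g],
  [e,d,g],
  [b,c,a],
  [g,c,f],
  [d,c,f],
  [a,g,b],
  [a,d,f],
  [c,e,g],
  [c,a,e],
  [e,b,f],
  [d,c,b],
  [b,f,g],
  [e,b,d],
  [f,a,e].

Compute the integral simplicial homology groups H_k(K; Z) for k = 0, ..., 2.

Take the total order a < b < c < d < e < f < g on the vertex set. Then K (dimension 2) consists of the simplices:

  0-simplices (7): a, b, c, d, e, f, g
  1-simplices (21): ab, ac, ad, ae, af, ag, bc, bd, be, bf, bg, cd, ce, cf, cg, de, df, dg, ef, eg, fg
  2-simplices (14): abc, abg, ace, adf, adg, aef, bcd, bde, bef, bfg, cdf, ceg, cfg, deg

giving chain groups C_0 ≅ Z^7, C_1 ≅ Z^21, C_2 ≅ Z^14.

The boundary map ∂_1: C_1 → C_0 is given by ∂[p,q] = [q] − [p]. For instance
  ∂bf = f − b.
As a 7×21 matrix over Z this has rank 6, with invariant factors (1,1,1,1,1,1).

Boundary ∂_2: C_2 → C_1 sends each 2-simplex [p,q,r] to [q,r] − [p,r] + [p,q]. For instance
  ∂bde = de − be + bd,
  ∂bef = ef − bf + be.
As a 21×14 matrix over Z this has rank 13, with invariant factors (1,1,1,1,1,1,1,1,1,1,1,1,1).

Now H_k = ker ∂_k / im ∂_{k+1}, so:

  H_0: rank C_0 − rank ∂_1 = 7 − 6 = 1, and the invariant factors of ∂_1 are all 1, so H_0 = Z.
  H_1: rank ker ∂_1 − rank ∂_2 = (21 − 6) − 13 = 2, and the invariant factors of ∂_2 are all 1, so H_1 = Z^2.
  H_2: rank ker ∂_2 − rank ∂_3 = (14 − 13) − 0 = 1, and there is no ∂_3, so H_2 = Z.

(K is a triangulation of the torus T^2.)

H_0 = Z,  H_1 = Z^2,  H_2 = Z.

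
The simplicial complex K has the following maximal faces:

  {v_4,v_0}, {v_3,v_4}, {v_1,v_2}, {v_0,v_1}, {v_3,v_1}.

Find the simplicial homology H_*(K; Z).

Order the vertices as v_0 < v_1 < v_2 < v_3 < v_4. Listing each simplex with vertices in this order, K has dimension 1 with simplices:

  0-simplices (5): [v_0], [v_1], [v_2], [v_3], [v_4]
  1-simplices (5): [v_0,v_1], [v_0,v_4], [v_1,v_2], [v_1,v_3], [v_3,v_4]

so the chain groups are C_0 ≅ Z^5, C_1 ≅ Z^5.

The boundary map ∂_1: C_1 → C_0 sends each edge [p,q] (with p < q) to q − p.
This gives a 5×5 integer matrix of rank 4; reducing to Smith normal form yields diagonal entries (1,1,1,1).

Reading off H_k = ker ∂_k / im ∂_{k+1}:

  H_0: rank C_0 − rank ∂_1 = 5 − 4 = 1, and the invariant factors of ∂_1 are all 1, so H_0 ≅ Z.
  H_1: rank ker ∂_1 − rank ∂_2 = (5 − 4) − 0 = 1, and there is no ∂_2, so H_1 ≅ Z.

H_0 ≅ Z,  H_1 ≅ Z.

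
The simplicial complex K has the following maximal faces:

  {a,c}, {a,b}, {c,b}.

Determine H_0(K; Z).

Fix the vertex order a < b < c and write every simplex with vertices in increasing order. Then dim K = 1 and the simplices of K are:

  0-simplices (3): a, b, c
  1-simplices (3): ab, ac, bc

giving chain groups C_0 ≅ Z^3, C_1 ≅ Z^3.

The boundary map ∂_1: C_1 → C_0 maps an edge to its endpoints' difference, ∂[p,q] = q − p. For instance
  ∂ac = c − a.
The resulting 3×3 matrix has rank 2, and its Smith normal form has invariant factors (1,1).

From H_k ≅ ker(∂_k) / im(∂_{k+1}) we obtain:

  H_0: rank C_0 − rank ∂_1 = 3 − 2 = 1, and the invariant factors of ∂_1 are all 1, so H_0 = Z.

H_0 = Z.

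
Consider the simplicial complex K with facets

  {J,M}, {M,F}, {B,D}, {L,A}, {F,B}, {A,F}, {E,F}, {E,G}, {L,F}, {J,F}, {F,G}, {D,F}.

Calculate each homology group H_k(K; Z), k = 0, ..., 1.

Order the vertices as A < B < D < E < F < G < J < L < M. Listing each simplex with vertices in this order, K has dimension 1 with simplices:

  0-simplices (9): A, B, D, E, F, G, J, L, M
  1-simplices (12): AF, AL, BD, BF, DF, EF, EG, FG, FJ, FL, FM, JM

Hence C_0 ≅ Z^9, C_1 ≅ Z^12.

The boundary map ∂_1: C_1 → C_0 maps an edge to its endpoints' difference, ∂[p,q] = q − p.
The resulting 9×12 matrix has rank 8, and its Smith normal form has invariant factors (1,1,1,1,1,1,1,1).

From H_k ≅ ker(∂_k) / im(∂_{k+1}) we obtain:

  H_0: rank C_0 − rank ∂_1 = 9 − 8 = 1, and the invariant factors of ∂_1 are all 1, so H_0 ≅ Z.
  H_1: rank ker ∂_1 − rank ∂_2 = (12 − 8) − 0 = 4, and there is no ∂_2, so H_1 ≅ Z^4.

(K is a triangulation of a wedge of 4 circles.)

H_0 ≅ Z,  H_1 ≅ Z^4.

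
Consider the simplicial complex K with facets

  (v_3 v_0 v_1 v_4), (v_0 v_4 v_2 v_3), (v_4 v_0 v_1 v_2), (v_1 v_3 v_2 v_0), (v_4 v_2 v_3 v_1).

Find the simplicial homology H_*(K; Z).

H_0 ≅ Z,  H_1 = 0,  H_2 = 0,  H_3 ≅ Z.

Take the total order v_0 < v_1 < v_2 < v_3 < v_4 on the vertex set. Then K (dimension 3) consists of the simplices:

  0-simplices (5): [v_0], [v_1], [v_2], [v_3], [v_4]
  1-simplices (10): [v_0,v_1], [v_0,v_2], [v_0,v_3], [v_0,v_4], [v_1,v_2], [v_1,v_3], [v_1,v_4], [v_2,v_3], [v_2,v_4], [v_3,v_4]
  2-simplices (10): [v_0,v_1,v_2], [v_0,v_1,v_3], [v_0,v_1,v_4], [v_0,v_2,v_3], [v_0,v_2,v_4], [v_0,v_3,v_4], [v_1,v_2,v_3], [v_1,v_2,v_4], [v_1,v_3,v_4], [v_2,v_3,v_4]
  3-simplices (5): [v_0,v_1,v_2,v_3], [v_0,v_1,v_2,v_4], [v_0,v_1,v_3,v_4], [v_0,v_2,v_3,v_4], [v_1,v_2,v_3,v_4]

giving chain groups C_0 ≅ Z^5, C_1 ≅ Z^10, C_2 ≅ Z^10, C_3 ≅ Z^5.

The boundary map ∂_1: C_1 → C_0 is given by ∂[p,q] = [q] − [p]. For instance
  ∂[v_0,v_2] = [v_2] − [v_0].
The resulting 5×10 matrix has rank 4, and its Smith normal form has invariant factors (1,1,1,1).

∂_2: C_2 → C_1 sends each 2-simplex [p,q,r] to [q,r] − [p,r] + [p,q]. For instance
  ∂[v_0,v_1,v_2] = [v_1,v_2] − [v_0,v_2] + [v_0,v_1],
  ∂[v_0,v_2,v_3] = [v_2,v_3] − [v_0,v_3] + [v_0,v_2].
The resulting 10×10 matrix has rank 6, and its Smith normal form has invariant factors (1,1,1,1,1,1).

Boundary ∂_3: C_3 → C_2 sends each 3-simplex σ to the alternating sum Σ_i (−1)^i (σ with its i-th vertex removed). For instance
  ∂[v_0,v_1,v_2,v_4] = [v_1,v_2,v_4] − [v_0,v_2,v_4] + [v_0,v_1,v_4] − [v_0,v_1,v_2],
  ∂[v_0,v_1,v_3,v_4] = [v_1,v_3,v_4] − [v_0,v_3,v_4] + [v_0,v_1,v_4] − [v_0,v_1,v_3].
This gives a 10×5 integer matrix of rank 4; reducing to Smith normal form yields diagonal entries (1,1,1,1).

Reading off H_k = ker ∂_k / im ∂_{k+1}:

  H_0: rank C_0 − rank ∂_1 = 5 − 4 = 1, and the invariant factors of ∂_1 are all 1, so H_0 = Z.
  H_1: rank ker ∂_1 − rank ∂_2 = (10 − 4) − 6 = 0, and the invariant factors of ∂_2 are all 1, so H_1 = 0.
  H_2: rank ker ∂_2 − rank ∂_3 = (10 − 6) − 4 = 0, and the invariant factors of ∂_3 are all 1, so H_2 = 0.
  H_3: rank ker ∂_3 − rank ∂_4 = (5 − 4) − 0 = 1, and there is no ∂_4, so H_3 = Z.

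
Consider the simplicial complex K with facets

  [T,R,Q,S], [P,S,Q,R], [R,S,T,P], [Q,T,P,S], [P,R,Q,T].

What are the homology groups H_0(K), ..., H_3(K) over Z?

Order the vertices as P < Q < R < S < T. Listing each simplex with vertices in this order, K has dimension 3 with simplices:

  0-simplices (5): P, Q, R, S, T
  1-simplices (10): PQ, PR, PS, PT, QR, QS, QT, RS, RT, ST
  2-simplices (10): PQR, PQS, PQT, PRS, PRT, PST, QRS, QRT, QST, RST
  3-simplices (5): PQRS, PQRT, PQST, PRST, QRST

so the chain groups are C_0 ≅ Z^5, C_1 ≅ Z^10, C_2 ≅ Z^10, C_3 ≅ Z^5.

Boundary ∂_1: C_1 → C_0 sends each edge [p,q] (with p < q) to q − p. For instance
  ∂RT = T − R.
This gives a 5×10 integer matrix of rank 4; reducing to Smith normal form yields diagonal entries (1,1,1,1).

∂_2: C_2 → C_1 maps a triangle to the signed sum of its edges. For instance
  ∂PQR = QR − PR + PQ,
  ∂RST = ST − RT + RS.
As a 10×10 matrix over Z this has rank 6, with invariant factors (1,1,1,1,1,1).

The boundary map ∂_3: C_3 → C_2 sends each 3-simplex σ to the alternating sum Σ_i (−1)^i (σ with its i-th vertex removed). For instance
  ∂PQST = QST − PST + PQT − PQS,
  ∂PQRT = QRT − PRT + PQT − PQR.
The resulting 10×5 matrix has rank 4, and its Smith normal form has invariant factors (1,1,1,1).

From H_k ≅ ker(∂_k) / im(∂_{k+1}) we obtain:

  H_0: rank C_0 − rank ∂_1 = 5 − 4 = 1, and the invariant factors of ∂_1 are all 1, so H_0 ≅ Z.
  H_1: rank ker ∂_1 − rank ∂_2 = (10 − 4) − 6 = 0, and the invariant factors of ∂_2 are all 1, so H_1 ≅ 0.
  H_2: rank ker ∂_2 − rank ∂_3 = (10 − 6) − 4 = 0, and the invariant factors of ∂_3 are all 1, so H_2 ≅ 0.
  H_3: rank ker ∂_3 − rank ∂_4 = (5 − 4) − 0 = 1, and there is no ∂_4, so H_3 ≅ Z.

As a check, the Euler characteristic is 5 − 10 + 10 − 5 = 0, which agrees with 1 − 0 + 0 − 1 = 0.

H_0 ≅ Z,  H_1 = 0,  H_2 = 0,  H_3 ≅ Z.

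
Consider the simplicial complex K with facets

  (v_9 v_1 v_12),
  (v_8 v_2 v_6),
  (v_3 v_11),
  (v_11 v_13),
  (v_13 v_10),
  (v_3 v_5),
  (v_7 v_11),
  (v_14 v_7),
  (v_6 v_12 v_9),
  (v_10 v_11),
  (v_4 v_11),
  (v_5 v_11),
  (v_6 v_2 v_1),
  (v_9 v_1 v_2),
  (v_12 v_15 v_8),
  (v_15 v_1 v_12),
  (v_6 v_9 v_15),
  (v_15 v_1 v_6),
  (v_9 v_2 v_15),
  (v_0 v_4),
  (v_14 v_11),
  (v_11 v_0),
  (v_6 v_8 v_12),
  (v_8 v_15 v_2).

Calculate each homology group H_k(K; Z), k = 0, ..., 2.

Order the vertices as v_0 < v_1 < v_2 < v_3 < v_4 < v_5 < v_6 < v_7 < v_8 < v_9 < v_10 < v_11 < v_12 < v_13 < v_14 < v_15. Listing each simplex with vertices in this order, K has dimension 2 with simplices:

  0-simplices (16): [v_0], [v_1], [v_2], [v_3], [v_4], [v_5], [v_6], [v_7], [v_8], [v_9], [v_10], [v_11], [v_12], [v_13], [v_14], [v_15]
  1-simplices (30): (30 of them)
  2-simplices (12): (12 of them)

giving chain groups C_0 ≅ Z^16, C_1 ≅ Z^30, C_2 ≅ Z^12.

Boundary ∂_1: C_1 → C_0 sends each edge [p,q] (with p < q) to q − p.
As a 16×30 matrix over Z this has rank 14, with invariant factors (1,1,1,1,1,1,1,1,1,1,1,1,1,1).

Boundary ∂_2: C_2 → C_1 sends each 2-simplex [p,q,r] to [q,r] − [p,r] + [p,q]. For instance
  ∂[v_1,v_9,v_12] = [v_9,v_12] − [v_1,v_12] + [v_1,v_9],
  ∂[v_1,v_2,v_6] = [v_2,v_6] − [v_1,v_6] + [v_1,v_2].
The 30×12 boundary matrix has rank 12 and Smith normal form diag(1,1,1,1,1,1,1,1,1,1,1,2).

Reading off H_k = ker ∂_k / im ∂_{k+1}:

  H_0: rank C_0 − rank ∂_1 = 16 − 14 = 2, and the invariant factors of ∂_1 are all 1, so H_0 ≅ Z^2.
  H_1: rank ker ∂_1 − rank ∂_2 = (30 − 14) − 12 = 4, and ∂_2 has invariant factor 2 > 1, so H_1 ≅ Z^4 ⊕ Z/2Z.
  H_2: rank ker ∂_2 − rank ∂_3 = (12 − 12) − 0 = 0, and there is no ∂_3, so H_2 ≅ 0.

As a check, the Euler characteristic is 16 − 30 + 12 = -2, which agrees with 2 − 4 + 0 = -2.

H_0 ≅ Z^2,  H_1 ≅ Z^4 ⊕ Z/2Z,  H_2 = 0.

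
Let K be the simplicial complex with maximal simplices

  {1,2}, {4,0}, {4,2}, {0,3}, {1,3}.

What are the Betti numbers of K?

b_0 = 1, b_1 = 1.

Fix the vertex order 0 < 1 < 2 < 3 < 4 and write every simplex with vertices in increasing order. Then dim K = 1 and the simplices of K are:

  0-simplices (5): [0], [1], [2], [3], [4]
  1-simplices (5): [0,3], [0,4], [1,2], [1,3], [2,4]

Hence C_0 ≅ Z^5, C_1 ≅ Z^5.

Boundary ∂_1: C_1 → C_0 is given by ∂[p,q] = [q] − [p].
As a 5×5 matrix over Z this has rank 4, with invariant factors (1,1,1,1).

Now H_k = ker ∂_k / im ∂_{k+1}, so:

  H_0: rank C_0 − rank ∂_1 = 5 − 4 = 1, and the invariant factors of ∂_1 are all 1, so H_0 ≅ Z.
  H_1: rank ker ∂_1 − rank ∂_2 = (5 − 4) − 0 = 1, and there is no ∂_2, so H_1 ≅ Z.

As a check, the Euler characteristic is 5 − 5 = 0, which agrees with 1 − 1 = 0.
(K is a triangulation of the circle S^1.)

Hence the Betti numbers are b_0 = 1, b_1 = 1.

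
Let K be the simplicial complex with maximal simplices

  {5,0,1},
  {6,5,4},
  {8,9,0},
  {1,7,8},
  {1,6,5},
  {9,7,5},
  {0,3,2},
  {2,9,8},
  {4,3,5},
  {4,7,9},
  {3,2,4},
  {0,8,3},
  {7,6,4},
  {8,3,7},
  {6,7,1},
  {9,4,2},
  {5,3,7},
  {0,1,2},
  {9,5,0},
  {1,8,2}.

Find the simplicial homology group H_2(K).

K has 10 vertices, 30 edges, 20 triangles.
rank ∂_2 = 20, rank ∂_3 = 0 ⇒ b_2 = 20 − 20 − 0 = 0. So H_2 ≅ 0.

H_2 = 0.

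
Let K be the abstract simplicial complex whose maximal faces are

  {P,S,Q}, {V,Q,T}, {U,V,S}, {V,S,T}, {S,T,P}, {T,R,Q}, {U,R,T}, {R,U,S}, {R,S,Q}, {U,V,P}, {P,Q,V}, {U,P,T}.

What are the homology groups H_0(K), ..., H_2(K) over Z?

K has 7 vertices, 18 edges, 12 triangles.
rank ∂_0 = 0, rank ∂_1 = 6 ⇒ b_0 = 7 − 0 − 6 = 1; all invariant factors of ∂_1 are 1 so no torsion. So H_0 ≅ Z.
rank ∂_1 = 6, rank ∂_2 = 12 ⇒ b_1 = 18 − 6 − 12 = 0; ∂_2 has invariant factor(s) [2] giving torsion. So H_1 ≅ Z/2Z.
rank ∂_2 = 12, rank ∂_3 = 0 ⇒ b_2 = 12 − 12 − 0 = 0. So H_2 ≅ 0.

H_0 ≅ Z,  H_1 ≅ Z/2Z,  H_2 = 0.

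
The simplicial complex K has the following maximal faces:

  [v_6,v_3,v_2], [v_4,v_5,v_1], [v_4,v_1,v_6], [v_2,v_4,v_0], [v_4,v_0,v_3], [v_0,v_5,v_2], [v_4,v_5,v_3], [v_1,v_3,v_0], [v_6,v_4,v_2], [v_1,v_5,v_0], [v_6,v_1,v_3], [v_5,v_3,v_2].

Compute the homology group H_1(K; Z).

Fix the vertex order v_0 < v_1 < v_2 < v_3 < v_4 < v_5 < v_6 and write every simplex with vertices in increasing order. Then dim K = 2 and the simplices of K are:

  0-simplices (7): [v_0], [v_1], [v_2], [v_3], [v_4], [v_5], [v_6]
  1-simplices (18): (18 of them)
  2-simplices (12): (12 of them)

so the chain groups are C_0 ≅ Z^7, C_1 ≅ Z^18, C_2 ≅ Z^12.

∂_1: C_1 → C_0 sends each edge [p,q] (with p < q) to q − p. For instance
  ∂[v_2,v_3] = [v_3] − [v_2].
The 7×18 boundary matrix has rank 6 and Smith normal form diag(1,1,1,1,1,1).

∂_2: C_2 → C_1 maps a triangle to the signed sum of its edges. For instance
  ∂[v_1,v_3,v_6] = [v_3,v_6] − [v_1,v_6] + [v_1,v_3],
  ∂[v_0,v_1,v_5] = [v_1,v_5] − [v_0,v_5] + [v_0,v_1].
As a 18×12 matrix over Z this has rank 12, with invariant factors (1,1,1,1,1,1,1,1,1,1,1,2).

Computing H_k = (kernel of ∂_k) / (image of ∂_{k+1}):

  H_1: rank ker ∂_1 − rank ∂_2 = (18 − 6) − 12 = 0, and ∂_2 has invariant factor 2 > 1, so H_1 ≅ Z/2.

H_1 = Z/2.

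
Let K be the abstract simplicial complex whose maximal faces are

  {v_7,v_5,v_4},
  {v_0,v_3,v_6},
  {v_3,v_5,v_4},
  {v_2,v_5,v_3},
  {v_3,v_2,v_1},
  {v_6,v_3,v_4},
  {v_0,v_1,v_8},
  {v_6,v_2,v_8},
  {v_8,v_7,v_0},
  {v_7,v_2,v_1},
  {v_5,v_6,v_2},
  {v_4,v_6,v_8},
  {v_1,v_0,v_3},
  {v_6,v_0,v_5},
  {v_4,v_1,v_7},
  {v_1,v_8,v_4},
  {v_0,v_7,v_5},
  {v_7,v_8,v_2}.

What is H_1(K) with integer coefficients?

H_1 = Z ⊕ Z/2.

We work with the vertex ordering v_0 < v_1 < v_2 < v_3 < v_4 < v_5 < v_6 < v_7 < v_8. The simplices of K, each written with vertices in increasing order, are:

  0-simplices (9): [v_0], [v_1], [v_2], [v_3], [v_4], [v_5], [v_6], [v_7], [v_8]
  1-simplices (27): (27 of them)
  2-simplices (18): (18 of them)

so the chain groups are C_0 ≅ Z^9, C_1 ≅ Z^27, C_2 ≅ Z^18.

The boundary map ∂_1: C_1 → C_0 is given by ∂[p,q] = [q] − [p]. For instance
  ∂[v_4,v_5] = [v_5] − [v_4].
This gives a 9×27 integer matrix of rank 8; reducing to Smith normal form yields diagonal entries (1,1,1,1,1,1,1,1).

Boundary ∂_2: C_2 → C_1 acts by ∂[p,q,r] = [q,r] − [p,r] + [p,q]. For instance
  ∂[v_0,v_5,v_7] = [v_5,v_7] − [v_0,v_7] + [v_0,v_5],
  ∂[v_1,v_2,v_7] = [v_2,v_7] − [v_1,v_7] + [v_1,v_2].
The 27×18 boundary matrix has rank 18 and Smith normal form diag(1,1,1,1,1,1,1,1,1,1,1,1,1,1,1,1,1,2).

Now H_k = ker ∂_k / im ∂_{k+1}, so:

  H_1: rank ker ∂_1 − rank ∂_2 = (27 − 8) − 18 = 1, and ∂_2 has invariant factor 2 > 1, so H_1 = Z ⊕ Z/2.

(K is a triangulation of the Klein bottle.)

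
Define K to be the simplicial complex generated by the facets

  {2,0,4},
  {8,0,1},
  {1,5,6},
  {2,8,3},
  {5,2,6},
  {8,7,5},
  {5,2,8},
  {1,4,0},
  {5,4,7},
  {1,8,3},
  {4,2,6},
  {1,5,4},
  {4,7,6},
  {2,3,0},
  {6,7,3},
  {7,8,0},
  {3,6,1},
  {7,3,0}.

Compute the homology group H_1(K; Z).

Take the total order 0 < 1 < 2 < 3 < 4 < 5 < 6 < 7 < 8 on the vertex set. Then K (dimension 2) consists of the simplices:

  0-simplices (9): [0], [1], [2], [3], [4], [5], [6], [7], [8]
  1-simplices (27): (27 of them)
  2-simplices (18): [0,1,4], [0,1,8], [0,2,3], [0,2,4], [0,3,7], [0,7,8], [1,3,6], [1,3,8], [1,4,5], [1,5,6], [2,3,8], [2,4,6], [2,5,6], [2,5,8], [3,6,7], [4,5,7], [4,6,7], [5,7,8]

Hence C_0 ≅ Z^9, C_1 ≅ Z^27, C_2 ≅ Z^18.

The boundary map ∂_1: C_1 → C_0 is given by ∂[p,q] = [q] − [p]. For instance
  ∂[6,7] = [7] − [6].
The resulting 9×27 matrix has rank 8, and its Smith normal form has invariant factors (1,1,1,1,1,1,1,1).

The boundary map ∂_2: C_2 → C_1 maps a triangle to the signed sum of its edges. For instance
  ∂[1,3,8] = [3,8] − [1,8] + [1,3],
  ∂[4,5,7] = [5,7] − [4,7] + [4,5].
The 27×18 boundary matrix has rank 18 and Smith normal form diag(1,1,1,1,1,1,1,1,1,1,1,1,1,1,1,1,1,2).

Computing H_k = (kernel of ∂_k) / (image of ∂_{k+1}):

  H_1: rank ker ∂_1 − rank ∂_2 = (27 − 8) − 18 = 1, and ∂_2 has invariant factor 2 > 1, so H_1 ≅ Z ⊕ Z/2.

H_1 ≅ Z ⊕ Z/2.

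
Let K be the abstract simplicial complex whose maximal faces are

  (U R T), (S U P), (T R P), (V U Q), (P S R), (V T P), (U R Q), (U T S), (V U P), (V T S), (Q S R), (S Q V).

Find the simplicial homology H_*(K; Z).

H_0 = Z,  H_1 = Z/2,  H_2 = 0.

We work with the vertex ordering P < Q < R < S < T < U < V. The simplices of K, each written with vertices in increasing order, are:

  0-simplices (7): P, Q, R, S, T, U, V
  1-simplices (18): PR, PS, PT, PU, PV, QR, QS, QU, QV, RS, RT, RU, ST, SU, SV, TU, TV, UV
  2-simplices (12): PRS, PRT, PSU, PTV, PUV, QRS, QRU, QSV, QUV, RTU, STU, STV

so the chain groups are C_0 ≅ Z^7, C_1 ≅ Z^18, C_2 ≅ Z^12.

Boundary ∂_1: C_1 → C_0 is given by ∂[p,q] = [q] − [p]. For instance
  ∂RT = T − R.
The resulting 7×18 matrix has rank 6, and its Smith normal form has invariant factors (1,1,1,1,1,1).

The boundary map ∂_2: C_2 → C_1 maps a triangle to the signed sum of its edges. For instance
  ∂QRU = RU − QU + QR,
  ∂RTU = TU − RU + RT.
The 18×12 boundary matrix has rank 12 and Smith normal form diag(1,1,1,1,1,1,1,1,1,1,1,2).

Now H_k = ker ∂_k / im ∂_{k+1}, so:

  H_0: rank C_0 − rank ∂_1 = 7 − 6 = 1, and the invariant factors of ∂_1 are all 1, so H_0 ≅ Z.
  H_1: rank ker ∂_1 − rank ∂_2 = (18 − 6) − 12 = 0, and ∂_2 has invariant factor 2 > 1, so H_1 ≅ Z/2.
  H_2: rank ker ∂_2 − rank ∂_3 = (12 − 12) − 0 = 0, and there is no ∂_3, so H_2 ≅ 0.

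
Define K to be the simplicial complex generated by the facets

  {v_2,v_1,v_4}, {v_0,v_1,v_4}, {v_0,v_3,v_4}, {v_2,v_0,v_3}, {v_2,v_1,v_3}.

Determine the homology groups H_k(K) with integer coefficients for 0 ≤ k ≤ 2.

Take the total order v_0 < v_1 < v_2 < v_3 < v_4 on the vertex set. Then K (dimension 2) consists of the simplices:

  0-simplices (5): [v_0], [v_1], [v_2], [v_3], [v_4]
  1-simplices (10): [v_0,v_1], [v_0,v_2], [v_0,v_3], [v_0,v_4], [v_1,v_2], [v_1,v_3], [v_1,v_4], [v_2,v_3], [v_2,v_4], [v_3,v_4]
  2-simplices (5): [v_0,v_1,v_4], [v_0,v_2,v_3], [v_0,v_3,v_4], [v_1,v_2,v_3], [v_1,v_2,v_4]

giving chain groups C_0 ≅ Z^5, C_1 ≅ Z^10, C_2 ≅ Z^5.

∂_1: C_1 → C_0 maps an edge to its endpoints' difference, ∂[p,q] = q − p. For instance
  ∂[v_2,v_4] = [v_4] − [v_2].
The resulting 5×10 matrix has rank 4, and its Smith normal form has invariant factors (1,1,1,1).

The boundary map ∂_2: C_2 → C_1 sends each 2-simplex [p,q,r] to [q,r] − [p,r] + [p,q]. For instance
  ∂[v_0,v_2,v_3] = [v_2,v_3] − [v_0,v_3] + [v_0,v_2],
  ∂[v_0,v_1,v_4] = [v_1,v_4] − [v_0,v_4] + [v_0,v_1].
The resulting 10×5 matrix has rank 5, and its Smith normal form has invariant factors (1,1,1,1,1).

From H_k ≅ ker(∂_k) / im(∂_{k+1}) we obtain:

  H_0: rank C_0 − rank ∂_1 = 5 − 4 = 1, and the invariant factors of ∂_1 are all 1, so H_0 = Z.
  H_1: rank ker ∂_1 − rank ∂_2 = (10 − 4) − 5 = 1, and the invariant factors of ∂_2 are all 1, so H_1 = Z.
  H_2: rank ker ∂_2 − rank ∂_3 = (5 − 5) − 0 = 0, and there is no ∂_3, so H_2 = 0.

H_0 = Z,  H_1 = Z,  H_2 = 0.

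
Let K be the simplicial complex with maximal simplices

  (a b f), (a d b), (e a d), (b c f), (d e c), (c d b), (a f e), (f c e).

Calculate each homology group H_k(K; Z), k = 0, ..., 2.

H_0 ≅ Z,  H_1 = 0,  H_2 ≅ Z.

We work with the vertex ordering a < b < c < d < e < f. The simplices of K, each written with vertices in increasing order, are:

  0-simplices (6): a, b, c, d, e, f
  1-simplices (12): ab, ad, ae, af, bc, bd, bf, cd, ce, cf, de, ef
  2-simplices (8): abd, abf, ade, aef, bcd, bcf, cde, cef

giving chain groups C_0 ≅ Z^6, C_1 ≅ Z^12, C_2 ≅ Z^8.

The boundary map ∂_1: C_1 → C_0 is given by ∂[p,q] = [q] − [p]. For instance
  ∂bd = d − b.
The resulting 6×12 matrix has rank 5, and its Smith normal form has invariant factors (1,1,1,1,1).

∂_2: C_2 → C_1 sends each 2-simplex [p,q,r] to [q,r] − [p,r] + [p,q]. For instance
  ∂cef = ef − cf + ce,
  ∂bcd = cd − bd + bc.
This gives a 12×8 integer matrix of rank 7; reducing to Smith normal form yields diagonal entries (1,1,1,1,1,1,1).

From H_k ≅ ker(∂_k) / im(∂_{k+1}) we obtain:

  H_0: rank C_0 − rank ∂_1 = 6 − 5 = 1, and the invariant factors of ∂_1 are all 1, so H_0 ≅ Z.
  H_1: rank ker ∂_1 − rank ∂_2 = (12 − 5) − 7 = 0, and the invariant factors of ∂_2 are all 1, so H_1 ≅ 0.
  H_2: rank ker ∂_2 − rank ∂_3 = (8 − 7) − 0 = 1, and there is no ∂_3, so H_2 ≅ Z.

As a check, the Euler characteristic is 6 − 12 + 8 = 2, which agrees with 1 − 0 + 1 = 2.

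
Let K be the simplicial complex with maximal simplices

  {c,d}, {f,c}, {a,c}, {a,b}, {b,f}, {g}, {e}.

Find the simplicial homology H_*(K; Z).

H_0 ≅ Z^3,  H_1 ≅ Z.

Take the total order a < b < c < d < e < f < g on the vertex set. Then K (dimension 1) consists of the simplices:

  0-simplices (7): a, b, c, d, e, f, g
  1-simplices (5): ab, ac, bf, cd, cf

so the chain groups are C_0 ≅ Z^7, C_1 ≅ Z^5.

Boundary ∂_1: C_1 → C_0 is given by ∂[p,q] = [q] − [p]. For instance
  ∂cd = d − c.
The resulting 7×5 matrix has rank 4, and its Smith normal form has invariant factors (1,1,1,1).

From H_k ≅ ker(∂_k) / im(∂_{k+1}) we obtain:

  H_0: rank C_0 − rank ∂_1 = 7 − 4 = 3, and the invariant factors of ∂_1 are all 1, so H_0 ≅ Z^3.
  H_1: rank ker ∂_1 − rank ∂_2 = (5 − 4) − 0 = 1, and there is no ∂_2, so H_1 ≅ Z.

As a check, the Euler characteristic is 7 − 5 = 2, which agrees with 3 − 1 = 2.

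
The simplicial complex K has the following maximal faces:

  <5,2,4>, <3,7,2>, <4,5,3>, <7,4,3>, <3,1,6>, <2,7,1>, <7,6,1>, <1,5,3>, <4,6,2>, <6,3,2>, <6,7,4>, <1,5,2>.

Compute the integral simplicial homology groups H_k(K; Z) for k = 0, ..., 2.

H_0 = Z,  H_1 = Z_2,  H_2 = 0.

We work with the vertex ordering 1 < 2 < 3 < 4 < 5 < 6 < 7. The simplices of K, each written with vertices in increasing order, are:

  0-simplices (7): [1], [2], [3], [4], [5], [6], [7]
  1-simplices (18): [1,2], [1,3], [1,5], [1,6], [1,7], [2,3], [2,4], [2,5], [2,6], [2,7], [3,4], [3,5], [3,6], [3,7], [4,5], [4,6], [4,7], [6,7]
  2-simplices (12): [1,2,5], [1,2,7], [1,3,5], [1,3,6], [1,6,7], [2,3,6], [2,3,7], [2,4,5], [2,4,6], [3,4,5], [3,4,7], [4,6,7]

Hence C_0 ≅ Z^7, C_1 ≅ Z^18, C_2 ≅ Z^12.

The boundary map ∂_1: C_1 → C_0 is given by ∂[p,q] = [q] − [p]. For instance
  ∂[2,4] = [4] − [2].
This gives a 7×18 integer matrix of rank 6; reducing to Smith normal form yields diagonal entries (1,1,1,1,1,1).

The boundary map ∂_2: C_2 → C_1 sends each 2-simplex [p,q,r] to [q,r] − [p,r] + [p,q]. For instance
  ∂[1,6,7] = [6,7] − [1,7] + [1,6],
  ∂[2,3,7] = [3,7] − [2,7] + [2,3].
This gives a 18×12 integer matrix of rank 12; reducing to Smith normal form yields diagonal entries (1,1,1,1,1,1,1,1,1,1,1,2).

From H_k ≅ ker(∂_k) / im(∂_{k+1}) we obtain:

  H_0: rank C_0 − rank ∂_1 = 7 − 6 = 1, and the invariant factors of ∂_1 are all 1, so H_0 ≅ Z.
  H_1: rank ker ∂_1 − rank ∂_2 = (18 − 6) − 12 = 0, and ∂_2 has invariant factor 2 > 1, so H_1 ≅ Z_2.
  H_2: rank ker ∂_2 − rank ∂_3 = (12 − 12) − 0 = 0, and there is no ∂_3, so H_2 ≅ 0.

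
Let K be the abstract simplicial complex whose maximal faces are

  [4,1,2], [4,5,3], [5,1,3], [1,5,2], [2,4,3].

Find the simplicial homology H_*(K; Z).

Fix the vertex order 1 < 2 < 3 < 4 < 5 and write every simplex with vertices in increasing order. Then dim K = 2 and the simplices of K are:

  0-simplices (5): [1], [2], [3], [4], [5]
  1-simplices (10): [1,2], [1,3], [1,4], [1,5], [2,3], [2,4], [2,5], [3,4], [3,5], [4,5]
  2-simplices (5): [1,2,4], [1,2,5], [1,3,5], [2,3,4], [3,4,5]

Hence C_0 ≅ Z^5, C_1 ≅ Z^10, C_2 ≅ Z^5.

The boundary map ∂_1: C_1 → C_0 sends each edge [p,q] (with p < q) to q − p. For instance
  ∂[2,5] = [5] − [2].
The 5×10 boundary matrix has rank 4 and Smith normal form diag(1,1,1,1).

Boundary ∂_2: C_2 → C_1 acts by ∂[p,q,r] = [q,r] − [p,r] + [p,q]. For instance
  ∂[1,2,4] = [2,4] − [1,4] + [1,2],
  ∂[3,4,5] = [4,5] − [3,5] + [3,4].
As a 10×5 matrix over Z this has rank 5, with invariant factors (1,1,1,1,1).

Reading off H_k = ker ∂_k / im ∂_{k+1}:

  H_0: rank C_0 − rank ∂_1 = 5 − 4 = 1, and the invariant factors of ∂_1 are all 1, so H_0 ≅ Z.
  H_1: rank ker ∂_1 − rank ∂_2 = (10 − 4) − 5 = 1, and the invariant factors of ∂_2 are all 1, so H_1 ≅ Z.
  H_2: rank ker ∂_2 − rank ∂_3 = (5 − 5) − 0 = 0, and there is no ∂_3, so H_2 ≅ 0.

H_0 = Z,  H_1 = Z,  H_2 = 0.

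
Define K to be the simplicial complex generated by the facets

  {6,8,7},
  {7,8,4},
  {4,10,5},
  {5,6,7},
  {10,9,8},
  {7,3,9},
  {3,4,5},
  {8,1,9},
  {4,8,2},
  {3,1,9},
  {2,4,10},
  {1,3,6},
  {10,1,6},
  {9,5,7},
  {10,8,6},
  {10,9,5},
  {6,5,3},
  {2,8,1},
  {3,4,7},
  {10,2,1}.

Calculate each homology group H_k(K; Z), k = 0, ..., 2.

H_0 = Z,  H_1 = Z ⊕ Z/2,  H_2 = 0.

Fix the vertex order 1 < 2 < 3 < 4 < 5 < 6 < 7 < 8 < 9 < 10 and write every simplex with vertices in increasing order. Then dim K = 2 and the simplices of K are:

  0-simplices (10): [1], [2], [3], [4], [5], [6], [7], [8], [9], [10]
  1-simplices (30): (30 of them)
  2-simplices (20): (20 of them)

so the chain groups are C_0 ≅ Z^10, C_1 ≅ Z^30, C_2 ≅ Z^20.

Boundary ∂_1: C_1 → C_0 sends each edge [p,q] (with p < q) to q − p. For instance
  ∂[1,9] = [9] − [1].
The resulting 10×30 matrix has rank 9, and its Smith normal form has invariant factors (1,1,1,1,1,1,1,1,1).

∂_2: C_2 → C_1 maps a triangle to the signed sum of its edges. For instance
  ∂[4,5,10] = [5,10] − [4,10] + [4,5],
  ∂[2,4,10] = [4,10] − [2,10] + [2,4].
As a 30×20 matrix over Z this has rank 20, with invariant factors (1,1,1,1,1,1,1,1,1,1,1,1,1,1,1,1,1,1,1,2).

From H_k ≅ ker(∂_k) / im(∂_{k+1}) we obtain:

  H_0: rank C_0 − rank ∂_1 = 10 − 9 = 1, and the invariant factors of ∂_1 are all 1, so H_0 ≅ Z.
  H_1: rank ker ∂_1 − rank ∂_2 = (30 − 9) − 20 = 1, and ∂_2 has invariant factor 2 > 1, so H_1 ≅ Z ⊕ Z/2.
  H_2: rank ker ∂_2 − rank ∂_3 = (20 − 20) − 0 = 0, and there is no ∂_3, so H_2 ≅ 0.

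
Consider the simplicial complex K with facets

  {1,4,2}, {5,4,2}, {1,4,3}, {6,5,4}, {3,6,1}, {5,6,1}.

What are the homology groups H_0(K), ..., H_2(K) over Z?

H_0 ≅ Z,  H_1 ≅ Z,  H_2 = 0.

Fix the vertex order 1 < 2 < 3 < 4 < 5 < 6 and write every simplex with vertices in increasing order. Then dim K = 2 and the simplices of K are:

  0-simplices (6): [1], [2], [3], [4], [5], [6]
  1-simplices (12): [1,2], [1,3], [1,4], [1,5], [1,6], [2,4], [2,5], [3,4], [3,6], [4,5], [4,6], [5,6]
  2-simplices (6): [1,2,4], [1,3,4], [1,3,6], [1,5,6], [2,4,5], [4,5,6]

so the chain groups are C_0 ≅ Z^6, C_1 ≅ Z^12, C_2 ≅ Z^6.

The boundary map ∂_1: C_1 → C_0 sends each edge [p,q] (with p < q) to q − p. For instance
  ∂[1,5] = [5] − [1].
As a 6×12 matrix over Z this has rank 5, with invariant factors (1,1,1,1,1).

The boundary map ∂_2: C_2 → C_1 acts by ∂[p,q,r] = [q,r] − [p,r] + [p,q]. For instance
  ∂[1,2,4] = [2,4] − [1,4] + [1,2],
  ∂[1,5,6] = [5,6] − [1,6] + [1,5].
The 12×6 boundary matrix has rank 6 and Smith normal form diag(1,1,1,1,1,1).

From H_k ≅ ker(∂_k) / im(∂_{k+1}) we obtain:

  H_0: rank C_0 − rank ∂_1 = 6 − 5 = 1, and the invariant factors of ∂_1 are all 1, so H_0 ≅ Z.
  H_1: rank ker ∂_1 − rank ∂_2 = (12 − 5) − 6 = 1, and the invariant factors of ∂_2 are all 1, so H_1 ≅ Z.
  H_2: rank ker ∂_2 − rank ∂_3 = (6 − 6) − 0 = 0, and there is no ∂_3, so H_2 ≅ 0.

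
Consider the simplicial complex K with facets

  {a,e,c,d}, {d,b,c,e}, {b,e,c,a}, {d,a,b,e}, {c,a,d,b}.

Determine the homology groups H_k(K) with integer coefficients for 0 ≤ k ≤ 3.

Take the total order a < b < c < d < e on the vertex set. Then K (dimension 3) consists of the simplices:

  0-simplices (5): a, b, c, d, e
  1-simplices (10): ab, ac, ad, ae, bc, bd, be, cd, ce, de
  2-simplices (10): abc, abd, abe, acd, ace, ade, bcd, bce, bde, cde
  3-simplices (5): abcd, abce, abde, acde, bcde

Hence C_0 ≅ Z^5, C_1 ≅ Z^10, C_2 ≅ Z^10, C_3 ≅ Z^5.

∂_1: C_1 → C_0 maps an edge to its endpoints' difference, ∂[p,q] = q − p.
As a 5×10 matrix over Z this has rank 4, with invariant factors (1,1,1,1).

∂_2: C_2 → C_1 sends each 2-simplex [p,q,r] to [q,r] − [p,r] + [p,q]. For instance
  ∂cde = de − ce + cd,
  ∂bde = de − be + bd.
The resulting 10×10 matrix has rank 6, and its Smith normal form has invariant factors (1,1,1,1,1,1).

∂_3: C_3 → C_2 sends each 3-simplex σ to the alternating sum Σ_i (−1)^i (σ with its i-th vertex removed). For instance
  ∂abce = bce − ace + abe − abc,
  ∂acde = cde − ade + ace − acd.
As a 10×5 matrix over Z this has rank 4, with invariant factors (1,1,1,1).

From H_k ≅ ker(∂_k) / im(∂_{k+1}) we obtain:

  H_0: rank C_0 − rank ∂_1 = 5 − 4 = 1, and the invariant factors of ∂_1 are all 1, so H_0 = Z.
  H_1: rank ker ∂_1 − rank ∂_2 = (10 − 4) − 6 = 0, and the invariant factors of ∂_2 are all 1, so H_1 = 0.
  H_2: rank ker ∂_2 − rank ∂_3 = (10 − 6) − 4 = 0, and the invariant factors of ∂_3 are all 1, so H_2 = 0.
  H_3: rank ker ∂_3 − rank ∂_4 = (5 − 4) − 0 = 1, and there is no ∂_4, so H_3 = Z.

As a check, the Euler characteristic is 5 − 10 + 10 − 5 = 0, which agrees with 1 − 0 + 0 − 1 = 0.
(K is a triangulation of the 3-sphere S^3.)

H_0 ≅ Z,  H_1 = 0,  H_2 = 0,  H_3 ≅ Z.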